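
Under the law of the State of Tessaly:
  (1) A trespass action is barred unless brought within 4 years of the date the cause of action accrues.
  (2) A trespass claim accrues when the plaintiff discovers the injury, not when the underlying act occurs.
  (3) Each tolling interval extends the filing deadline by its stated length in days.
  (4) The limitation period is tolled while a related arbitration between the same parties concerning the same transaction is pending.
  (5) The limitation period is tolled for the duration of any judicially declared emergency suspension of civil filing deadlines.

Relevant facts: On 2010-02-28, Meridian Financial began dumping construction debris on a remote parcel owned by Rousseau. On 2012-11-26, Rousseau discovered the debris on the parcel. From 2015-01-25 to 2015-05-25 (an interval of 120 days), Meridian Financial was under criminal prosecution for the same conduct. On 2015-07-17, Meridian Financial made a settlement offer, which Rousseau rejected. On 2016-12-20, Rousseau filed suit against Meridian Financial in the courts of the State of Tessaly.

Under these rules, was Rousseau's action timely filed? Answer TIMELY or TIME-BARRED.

TIME-BARRED

The claim did not accrue until Rousseau discovered the injury on 2012-11-26; the 2010-02-28 act date does not start the clock under the stated rule.
4 years from 2012-11-26 is 2016-11-26.
No stated provision tolls the period for a criminal prosecution, so the interval from 2015-01-25 to 2015-05-25 has no effect on the deadline.
None of the other events listed affects the running of the period under the stated rules.
The 2016-12-20 filing falls after the 2016-11-26 deadline; the claim is time-barred.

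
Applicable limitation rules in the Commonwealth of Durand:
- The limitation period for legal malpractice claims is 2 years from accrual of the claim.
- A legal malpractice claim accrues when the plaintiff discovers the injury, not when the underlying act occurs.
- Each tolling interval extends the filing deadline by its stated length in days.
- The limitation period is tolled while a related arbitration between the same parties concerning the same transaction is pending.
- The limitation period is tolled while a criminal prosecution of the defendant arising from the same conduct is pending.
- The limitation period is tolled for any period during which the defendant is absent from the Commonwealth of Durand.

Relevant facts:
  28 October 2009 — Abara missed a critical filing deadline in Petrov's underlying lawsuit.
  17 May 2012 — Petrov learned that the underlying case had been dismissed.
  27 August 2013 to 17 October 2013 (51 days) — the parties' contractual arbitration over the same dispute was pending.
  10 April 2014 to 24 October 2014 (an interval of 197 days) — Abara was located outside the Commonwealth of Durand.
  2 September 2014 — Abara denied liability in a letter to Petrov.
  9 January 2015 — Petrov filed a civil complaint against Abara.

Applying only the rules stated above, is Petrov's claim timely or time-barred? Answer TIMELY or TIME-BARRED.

The claim did not accrue until Petrov discovered the injury on 17 May 2012; the 28 October 2009 act date does not start the clock under the stated rule.
Adding the 2 years base period to 17 May 2012 gives a deadline of 17 May 2014, before any tolling.
Because the pending related arbitration ran from 27 August 2013 to 17 October 2013, the deadline is extended by 51 days to 7 July 2014.
Because the defendant's absence from the jurisdiction ran from 10 April 2014 to 24 October 2014, the deadline is extended by 197 days to 20 January 2015.
None of the other events listed affects the running of the period under the stated rules.
The 9 January 2015 filing precedes the 20 January 2015 deadline; the claim is timely.

TIMELY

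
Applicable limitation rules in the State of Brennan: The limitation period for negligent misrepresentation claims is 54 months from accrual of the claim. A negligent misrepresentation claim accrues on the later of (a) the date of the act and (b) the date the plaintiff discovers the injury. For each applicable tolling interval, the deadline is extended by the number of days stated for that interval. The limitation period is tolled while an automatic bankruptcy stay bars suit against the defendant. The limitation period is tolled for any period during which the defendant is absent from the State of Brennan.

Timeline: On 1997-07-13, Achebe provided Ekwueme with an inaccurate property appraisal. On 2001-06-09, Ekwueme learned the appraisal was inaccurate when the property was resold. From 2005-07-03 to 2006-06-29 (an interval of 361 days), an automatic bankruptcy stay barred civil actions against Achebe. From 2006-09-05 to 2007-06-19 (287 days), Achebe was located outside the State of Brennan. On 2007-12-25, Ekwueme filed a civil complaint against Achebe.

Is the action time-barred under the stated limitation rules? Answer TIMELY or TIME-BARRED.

Taking the later of the act (1997-07-13) and discovery (2001-06-09), the claim accrued on 2001-06-09.
54 months from 2001-06-09 is 2005-12-09.
The period was tolled for 361 days by the automatic bankruptcy stay (2005-07-03 to 2006-06-29), pushing the deadline to 2006-12-05.
Because the defendant's absence from the jurisdiction ran from 2006-09-05 to 2007-06-19, the deadline is extended by 287 days to 2007-09-18.
Filing on 2007-12-25 missed the 2007-09-18 deadline — the action is time-barred.

TIME-BARRED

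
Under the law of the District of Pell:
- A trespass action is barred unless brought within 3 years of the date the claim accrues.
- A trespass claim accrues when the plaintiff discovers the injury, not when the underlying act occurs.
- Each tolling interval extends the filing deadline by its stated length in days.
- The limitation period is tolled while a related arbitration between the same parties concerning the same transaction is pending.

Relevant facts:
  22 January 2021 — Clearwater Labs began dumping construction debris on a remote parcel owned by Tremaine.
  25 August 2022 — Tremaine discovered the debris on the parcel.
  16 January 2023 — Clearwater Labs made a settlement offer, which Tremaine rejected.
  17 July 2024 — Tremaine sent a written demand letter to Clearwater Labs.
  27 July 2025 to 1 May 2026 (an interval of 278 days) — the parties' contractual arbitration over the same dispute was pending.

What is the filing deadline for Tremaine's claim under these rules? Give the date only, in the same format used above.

Under the discovery rule, the claim accrued on 25 August 2022, when Tremaine discovered the injury — not on the 22 January 2021 date of the underlying act.
3 years from 25 August 2022 is 25 August 2025.
Because the pending related arbitration ran from 27 July 2025 to 1 May 2026, the deadline is extended by 278 days to 30 May 2026.
Nothing else in the chronology tolls or restarts the period.

30 May 2026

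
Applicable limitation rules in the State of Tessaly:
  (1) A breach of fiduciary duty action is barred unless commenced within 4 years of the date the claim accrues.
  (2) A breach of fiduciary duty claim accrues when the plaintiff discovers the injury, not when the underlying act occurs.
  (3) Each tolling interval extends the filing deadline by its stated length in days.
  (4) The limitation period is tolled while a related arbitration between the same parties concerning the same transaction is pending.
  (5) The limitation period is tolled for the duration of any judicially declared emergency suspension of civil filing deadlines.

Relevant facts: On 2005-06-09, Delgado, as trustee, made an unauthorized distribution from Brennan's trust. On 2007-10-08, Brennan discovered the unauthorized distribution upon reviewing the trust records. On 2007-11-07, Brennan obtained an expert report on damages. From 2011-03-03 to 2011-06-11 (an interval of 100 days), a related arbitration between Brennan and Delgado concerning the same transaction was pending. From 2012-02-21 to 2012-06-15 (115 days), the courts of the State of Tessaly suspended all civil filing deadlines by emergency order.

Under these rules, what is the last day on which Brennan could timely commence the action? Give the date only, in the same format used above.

2012-01-16

Accrual is tied to discovery, so the period began on 2007-10-08 rather than on 2005-06-09 when the act occurred.
Adding the 4 years base period to 2007-10-08 gives a deadline of 2011-10-08, before any tolling.
Because the pending related arbitration ran from 2011-03-03 to 2011-06-11, the deadline is extended by 100 days to 2012-01-16.
By the time the emergency suspension of filing deadlines began on 2012-02-21, the limitation period had already expired on 2012-01-16; that interval cannot revive it.
The other events in the timeline have no effect on the limitation period under the stated rules.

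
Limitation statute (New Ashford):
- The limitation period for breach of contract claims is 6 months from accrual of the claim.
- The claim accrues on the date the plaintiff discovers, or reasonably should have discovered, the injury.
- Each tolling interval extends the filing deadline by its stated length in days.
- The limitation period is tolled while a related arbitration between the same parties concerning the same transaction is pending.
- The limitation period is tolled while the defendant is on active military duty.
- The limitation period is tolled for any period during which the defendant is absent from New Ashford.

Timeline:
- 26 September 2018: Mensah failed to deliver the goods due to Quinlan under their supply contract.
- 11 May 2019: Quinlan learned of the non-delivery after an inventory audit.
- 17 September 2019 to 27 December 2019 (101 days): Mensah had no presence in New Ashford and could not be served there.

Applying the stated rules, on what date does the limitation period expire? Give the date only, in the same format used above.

20 February 2020

The claim did not accrue until Quinlan discovered the injury on 11 May 2019; the 26 September 2018 act date does not start the clock under the stated rule.
The untolled deadline — 6 months after 11 May 2019 — is 11 November 2019.
Because the defendant's absence from the jurisdiction ran from 17 September 2019 to 27 December 2019, the deadline is extended by 101 days to 20 February 2020.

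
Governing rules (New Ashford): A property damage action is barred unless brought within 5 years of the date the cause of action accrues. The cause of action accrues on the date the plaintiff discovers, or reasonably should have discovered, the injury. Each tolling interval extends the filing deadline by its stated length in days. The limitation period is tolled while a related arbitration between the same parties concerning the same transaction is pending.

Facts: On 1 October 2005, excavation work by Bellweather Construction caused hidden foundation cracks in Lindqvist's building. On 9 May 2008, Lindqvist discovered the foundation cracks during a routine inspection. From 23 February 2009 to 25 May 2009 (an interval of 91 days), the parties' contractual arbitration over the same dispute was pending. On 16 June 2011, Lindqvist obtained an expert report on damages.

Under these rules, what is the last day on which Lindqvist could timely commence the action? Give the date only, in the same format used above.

Under the discovery rule, the claim accrued on 9 May 2008, when Lindqvist discovered the injury — not on the 1 October 2005 date of the underlying act.
5 years from 9 May 2008 is 9 May 2013.
Because the pending related arbitration ran from 23 February 2009 to 25 May 2009, the deadline is extended by 91 days to 8 August 2013.
None of the other events listed affects the running of the period under the stated rules.

8 August 2013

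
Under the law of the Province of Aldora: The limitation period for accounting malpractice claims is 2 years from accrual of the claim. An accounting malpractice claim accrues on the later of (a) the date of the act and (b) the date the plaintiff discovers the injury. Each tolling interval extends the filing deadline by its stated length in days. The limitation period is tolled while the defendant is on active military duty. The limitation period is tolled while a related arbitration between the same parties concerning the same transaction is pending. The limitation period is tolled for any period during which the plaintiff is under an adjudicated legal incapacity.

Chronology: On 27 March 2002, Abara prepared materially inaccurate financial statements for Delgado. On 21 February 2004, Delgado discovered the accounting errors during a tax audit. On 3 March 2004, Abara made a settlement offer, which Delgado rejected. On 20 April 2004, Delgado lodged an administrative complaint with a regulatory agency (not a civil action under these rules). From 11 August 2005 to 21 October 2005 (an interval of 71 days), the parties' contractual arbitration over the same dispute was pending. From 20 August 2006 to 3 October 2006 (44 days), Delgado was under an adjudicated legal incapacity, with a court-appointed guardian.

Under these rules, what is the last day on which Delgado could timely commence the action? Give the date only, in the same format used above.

3 May 2006

Because discovery on 21 February 2004 post-dates the 27 March 2002 act, accrual under the later-of rule falls on 21 February 2004.
The untolled deadline — 2 years after 21 February 2004 — is 21 February 2006.
The period was tolled for 71 days by the pending related arbitration (11 August 2005 to 21 October 2005), pushing the deadline to 3 May 2006.
The plaintiff's legal incapacity starting 20 August 2006 came too late — the period had run on 3 May 2006 — and so does not extend the deadline.
The other events in the timeline have no effect on the limitation period under the stated rules.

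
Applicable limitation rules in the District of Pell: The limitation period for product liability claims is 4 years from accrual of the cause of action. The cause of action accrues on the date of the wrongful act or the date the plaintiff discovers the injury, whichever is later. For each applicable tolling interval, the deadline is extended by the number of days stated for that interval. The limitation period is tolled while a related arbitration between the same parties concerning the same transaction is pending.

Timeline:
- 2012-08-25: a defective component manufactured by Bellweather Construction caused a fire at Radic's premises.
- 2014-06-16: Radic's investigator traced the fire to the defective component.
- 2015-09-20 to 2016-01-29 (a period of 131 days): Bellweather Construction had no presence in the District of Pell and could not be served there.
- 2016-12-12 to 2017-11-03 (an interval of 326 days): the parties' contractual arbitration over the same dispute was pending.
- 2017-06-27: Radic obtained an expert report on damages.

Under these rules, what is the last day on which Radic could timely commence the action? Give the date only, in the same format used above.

2019-05-08

Because discovery on 2014-06-16 post-dates the 2012-08-25 act, accrual under the later-of rule falls on 2014-06-16.
4 years from 2014-06-16 is 2018-06-16.
The pending related arbitration from 2016-12-12 to 2017-11-03 tolled the period for 326 days, extending the deadline to 2019-05-08.
Although the defendant's absence ran from 2015-09-20 to 2016-01-29, the stated rules do not make that a tolling event, so it is disregarded.
None of the other events listed affects the running of the period under the stated rules.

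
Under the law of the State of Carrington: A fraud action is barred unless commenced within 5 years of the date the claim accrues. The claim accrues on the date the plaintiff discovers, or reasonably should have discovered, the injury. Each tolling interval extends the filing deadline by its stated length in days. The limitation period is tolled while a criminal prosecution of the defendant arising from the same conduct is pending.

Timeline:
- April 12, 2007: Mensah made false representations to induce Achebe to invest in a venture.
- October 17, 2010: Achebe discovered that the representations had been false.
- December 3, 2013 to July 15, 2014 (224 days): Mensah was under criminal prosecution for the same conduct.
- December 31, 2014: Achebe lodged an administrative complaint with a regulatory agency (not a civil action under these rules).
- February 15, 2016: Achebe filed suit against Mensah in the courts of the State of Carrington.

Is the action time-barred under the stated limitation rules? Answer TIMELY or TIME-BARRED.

TIMELY

Under the discovery rule, the claim accrued on October 17, 2010, when Achebe discovered the injury — not on the April 12, 2007 date of the underlying act.
The untolled deadline — 5 years after October 17, 2010 — is October 17, 2015.
The pending criminal prosecution from December 3, 2013 to July 15, 2014 tolled the period for 224 days, extending the deadline to May 28, 2016.
The other events in the timeline have no effect on the limitation period under the stated rules.
Achebe filed on February 15, 2016, before the May 28, 2016 deadline, so the action is timely.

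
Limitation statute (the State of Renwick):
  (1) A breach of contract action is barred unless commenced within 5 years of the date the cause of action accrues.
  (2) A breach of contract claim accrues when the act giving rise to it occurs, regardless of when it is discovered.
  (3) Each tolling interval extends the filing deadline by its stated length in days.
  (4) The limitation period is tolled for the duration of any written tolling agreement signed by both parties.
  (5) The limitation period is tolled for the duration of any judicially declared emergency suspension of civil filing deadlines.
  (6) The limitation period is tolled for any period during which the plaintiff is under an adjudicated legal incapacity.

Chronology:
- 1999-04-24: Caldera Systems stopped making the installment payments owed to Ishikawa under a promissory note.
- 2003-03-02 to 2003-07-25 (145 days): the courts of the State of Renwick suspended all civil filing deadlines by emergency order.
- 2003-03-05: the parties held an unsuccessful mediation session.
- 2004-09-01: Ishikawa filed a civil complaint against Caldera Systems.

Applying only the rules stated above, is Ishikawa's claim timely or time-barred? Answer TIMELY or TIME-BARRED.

TIMELY

The claim accrued on 1999-04-24, when the wrongful act occurred.
5 years from 1999-04-24 is 2004-04-24.
The period was tolled for 145 days by the emergency suspension of filing deadlines (2003-03-02 to 2003-07-25), pushing the deadline to 2004-09-16.
None of the other events listed affects the running of the period under the stated rules.
Ishikawa filed on 2004-09-01, before the 2004-09-16 deadline, so the action is timely.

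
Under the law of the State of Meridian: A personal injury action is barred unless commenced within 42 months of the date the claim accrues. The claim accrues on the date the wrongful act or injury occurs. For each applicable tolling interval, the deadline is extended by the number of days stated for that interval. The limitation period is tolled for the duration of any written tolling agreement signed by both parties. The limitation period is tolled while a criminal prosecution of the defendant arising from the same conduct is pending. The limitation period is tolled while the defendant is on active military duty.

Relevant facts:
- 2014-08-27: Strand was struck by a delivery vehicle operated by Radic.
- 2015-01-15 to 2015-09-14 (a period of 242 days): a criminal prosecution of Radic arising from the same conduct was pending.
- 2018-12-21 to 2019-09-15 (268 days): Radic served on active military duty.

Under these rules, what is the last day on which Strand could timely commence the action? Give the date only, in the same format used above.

2018-10-27

The claim accrued on 2014-08-27, the date of the act.
42 months from 2014-08-27 is 2018-02-27.
The period was tolled for 242 days by the pending criminal prosecution (2015-01-15 to 2015-09-14), pushing the deadline to 2018-10-27.
By the time the defendant's active military service began on 2018-12-21, the limitation period had already expired on 2018-10-27; that interval cannot revive it.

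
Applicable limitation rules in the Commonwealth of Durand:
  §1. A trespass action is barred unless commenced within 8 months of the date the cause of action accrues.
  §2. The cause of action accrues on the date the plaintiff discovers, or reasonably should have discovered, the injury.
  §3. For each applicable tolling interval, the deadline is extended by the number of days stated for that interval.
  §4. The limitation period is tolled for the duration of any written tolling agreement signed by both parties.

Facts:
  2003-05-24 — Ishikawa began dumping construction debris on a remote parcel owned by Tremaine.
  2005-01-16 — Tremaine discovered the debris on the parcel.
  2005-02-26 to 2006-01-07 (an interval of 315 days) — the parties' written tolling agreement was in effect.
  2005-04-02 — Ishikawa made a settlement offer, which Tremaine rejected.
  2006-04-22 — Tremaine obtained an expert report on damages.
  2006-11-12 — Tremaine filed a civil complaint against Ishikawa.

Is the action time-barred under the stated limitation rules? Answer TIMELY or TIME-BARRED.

TIME-BARRED

Under the discovery rule, the claim accrued on 2005-01-16, when Tremaine discovered the injury — not on the 2003-05-24 date of the underlying act.
8 months from 2005-01-16 is 2005-09-16.
The period was tolled for 315 days by the written tolling agreement (2005-02-26 to 2006-01-07), pushing the deadline to 2006-07-28.
Nothing else in the chronology tolls or restarts the period.
The 2006-11-12 filing falls after the 2006-07-28 deadline; the claim is time-barred.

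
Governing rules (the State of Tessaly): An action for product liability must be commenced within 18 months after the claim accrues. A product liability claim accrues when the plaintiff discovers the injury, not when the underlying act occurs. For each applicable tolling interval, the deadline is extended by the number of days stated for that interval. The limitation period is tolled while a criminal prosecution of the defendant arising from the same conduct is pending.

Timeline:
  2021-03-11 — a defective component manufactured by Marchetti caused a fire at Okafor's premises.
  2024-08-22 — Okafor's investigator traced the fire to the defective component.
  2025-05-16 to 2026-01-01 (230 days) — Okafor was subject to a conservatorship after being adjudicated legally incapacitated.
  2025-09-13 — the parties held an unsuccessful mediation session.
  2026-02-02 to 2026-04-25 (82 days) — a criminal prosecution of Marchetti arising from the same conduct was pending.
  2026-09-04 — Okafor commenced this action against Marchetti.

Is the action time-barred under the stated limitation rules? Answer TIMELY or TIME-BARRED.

TIME-BARRED

The claim did not accrue until Okafor discovered the injury on 2024-08-22; the 2021-03-11 act date does not start the clock under the stated rule.
Adding the 18 months base period to 2024-08-22 gives a deadline of 2026-02-22, before any tolling.
The period was tolled for 82 days by the pending criminal prosecution (2026-02-02 to 2026-04-25), pushing the deadline to 2026-05-15.
The plaintiff's legal incapacity from 2025-05-16 to 2026-01-01 does not toll the period, because no stated rule makes the plaintiff's incapacity a tolling event.
Nothing else in the chronology tolls or restarts the period.
Filing on 2026-09-04 missed the 2026-05-15 deadline — the action is time-barred.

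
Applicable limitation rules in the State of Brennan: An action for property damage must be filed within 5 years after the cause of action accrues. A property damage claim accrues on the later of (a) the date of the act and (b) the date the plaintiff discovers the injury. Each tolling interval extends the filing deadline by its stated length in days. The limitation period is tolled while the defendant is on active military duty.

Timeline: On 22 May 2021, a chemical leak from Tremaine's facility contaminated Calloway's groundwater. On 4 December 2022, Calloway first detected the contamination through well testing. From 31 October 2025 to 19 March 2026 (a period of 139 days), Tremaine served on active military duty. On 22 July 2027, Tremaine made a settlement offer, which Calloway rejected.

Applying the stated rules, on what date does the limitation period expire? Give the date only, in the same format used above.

Because discovery on 4 December 2022 post-dates the 22 May 2021 act, accrual under the later-of rule falls on 4 December 2022.
Adding the 5 years base period to 4 December 2022 gives a deadline of 4 December 2027, before any tolling.
The period was tolled for 139 days by the defendant's active military service (31 October 2025 to 19 March 2026), pushing the deadline to 21 April 2028.
None of the other events listed affects the running of the period under the stated rules.

21 April 2028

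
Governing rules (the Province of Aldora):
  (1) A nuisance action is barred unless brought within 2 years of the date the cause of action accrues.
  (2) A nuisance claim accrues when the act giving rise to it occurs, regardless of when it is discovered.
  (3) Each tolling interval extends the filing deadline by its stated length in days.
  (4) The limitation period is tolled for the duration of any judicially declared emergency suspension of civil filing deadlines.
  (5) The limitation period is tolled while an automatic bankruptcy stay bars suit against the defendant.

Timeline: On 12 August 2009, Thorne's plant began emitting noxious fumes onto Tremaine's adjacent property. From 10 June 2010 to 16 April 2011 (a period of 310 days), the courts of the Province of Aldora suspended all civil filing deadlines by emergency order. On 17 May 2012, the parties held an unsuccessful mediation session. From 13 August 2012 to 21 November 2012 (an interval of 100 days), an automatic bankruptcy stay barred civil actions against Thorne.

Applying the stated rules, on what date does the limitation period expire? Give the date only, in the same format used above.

The limitation period began to run on 12 August 2009.
Adding the 2 years base period to 12 August 2009 gives a deadline of 12 August 2011, before any tolling.
The period was tolled for 310 days by the emergency suspension of filing deadlines (10 June 2010 to 16 April 2011), pushing the deadline to 17 June 2012.
The automatic bankruptcy stay starting 13 August 2012 came too late — the period had run on 17 June 2012 — and so does not extend the deadline.
Nothing else in the chronology tolls or restarts the period.

17 June 2012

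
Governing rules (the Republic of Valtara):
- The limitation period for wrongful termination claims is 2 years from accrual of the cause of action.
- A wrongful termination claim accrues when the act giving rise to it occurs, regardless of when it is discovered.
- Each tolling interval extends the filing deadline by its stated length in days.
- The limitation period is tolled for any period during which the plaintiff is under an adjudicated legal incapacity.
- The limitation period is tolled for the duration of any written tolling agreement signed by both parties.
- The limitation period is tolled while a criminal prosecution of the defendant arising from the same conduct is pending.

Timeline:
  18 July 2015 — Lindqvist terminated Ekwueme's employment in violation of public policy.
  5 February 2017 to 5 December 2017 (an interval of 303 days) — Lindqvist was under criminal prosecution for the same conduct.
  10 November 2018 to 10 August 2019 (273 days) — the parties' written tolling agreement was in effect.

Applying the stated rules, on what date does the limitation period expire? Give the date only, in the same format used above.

The limitation period began to run on 18 July 2015.
2 years from 18 July 2015 is 18 July 2017.
Because the pending criminal prosecution ran from 5 February 2017 to 5 December 2017, the deadline is extended by 303 days to 17 May 2018.
By the time the written tolling agreement began on 10 November 2018, the limitation period had already expired on 17 May 2018; that interval cannot revive it.

17 May 2018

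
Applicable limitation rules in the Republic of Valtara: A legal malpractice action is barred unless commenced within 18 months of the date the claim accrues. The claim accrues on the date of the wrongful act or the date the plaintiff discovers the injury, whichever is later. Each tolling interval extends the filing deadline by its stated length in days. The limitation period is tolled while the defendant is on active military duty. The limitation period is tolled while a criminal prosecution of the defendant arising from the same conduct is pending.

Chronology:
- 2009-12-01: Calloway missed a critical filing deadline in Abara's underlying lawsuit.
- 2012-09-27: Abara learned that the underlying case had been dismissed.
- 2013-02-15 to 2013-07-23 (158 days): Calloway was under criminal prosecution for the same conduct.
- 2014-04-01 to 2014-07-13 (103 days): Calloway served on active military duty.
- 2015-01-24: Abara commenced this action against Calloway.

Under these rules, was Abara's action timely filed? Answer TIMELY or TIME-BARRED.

The claim accrued on 2012-09-27 — the later of the 2009-12-01 act and the 2012-09-27 discovery.
18 months from 2012-09-27 is 2014-03-27.
The period was tolled for 158 days by the pending criminal prosecution (2013-02-15 to 2013-07-23), pushing the deadline to 2014-09-01.
The period was tolled for 103 days by the defendant's active military service (2014-04-01 to 2014-07-13), pushing the deadline to 2014-12-13.
Filing on 2015-01-24 missed the 2014-12-13 deadline — the action is time-barred.

TIME-BARRED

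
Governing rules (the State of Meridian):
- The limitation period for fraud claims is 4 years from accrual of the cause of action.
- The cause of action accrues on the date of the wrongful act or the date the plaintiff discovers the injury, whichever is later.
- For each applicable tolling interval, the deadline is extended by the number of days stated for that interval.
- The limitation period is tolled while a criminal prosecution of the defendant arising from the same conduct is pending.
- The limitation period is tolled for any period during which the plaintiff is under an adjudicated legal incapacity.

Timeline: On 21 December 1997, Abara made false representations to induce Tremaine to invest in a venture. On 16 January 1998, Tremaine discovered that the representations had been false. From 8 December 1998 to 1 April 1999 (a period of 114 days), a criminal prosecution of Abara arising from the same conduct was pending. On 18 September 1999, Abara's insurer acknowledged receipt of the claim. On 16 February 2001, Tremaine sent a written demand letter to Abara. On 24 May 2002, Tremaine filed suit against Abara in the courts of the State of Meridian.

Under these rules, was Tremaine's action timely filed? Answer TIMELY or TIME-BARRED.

Taking the later of the act (21 December 1997) and discovery (16 January 1998), the claim accrued on 16 January 1998.
Adding the 4 years base period to 16 January 1998 gives a deadline of 16 January 2002, before any tolling.
The pending criminal prosecution from 8 December 1998 to 1 April 1999 tolled the period for 114 days, extending the deadline to 10 May 2002.
The other events in the timeline have no effect on the limitation period under the stated rules.
Filing on 24 May 2002 missed the 10 May 2002 deadline — the action is time-barred.

TIME-BARRED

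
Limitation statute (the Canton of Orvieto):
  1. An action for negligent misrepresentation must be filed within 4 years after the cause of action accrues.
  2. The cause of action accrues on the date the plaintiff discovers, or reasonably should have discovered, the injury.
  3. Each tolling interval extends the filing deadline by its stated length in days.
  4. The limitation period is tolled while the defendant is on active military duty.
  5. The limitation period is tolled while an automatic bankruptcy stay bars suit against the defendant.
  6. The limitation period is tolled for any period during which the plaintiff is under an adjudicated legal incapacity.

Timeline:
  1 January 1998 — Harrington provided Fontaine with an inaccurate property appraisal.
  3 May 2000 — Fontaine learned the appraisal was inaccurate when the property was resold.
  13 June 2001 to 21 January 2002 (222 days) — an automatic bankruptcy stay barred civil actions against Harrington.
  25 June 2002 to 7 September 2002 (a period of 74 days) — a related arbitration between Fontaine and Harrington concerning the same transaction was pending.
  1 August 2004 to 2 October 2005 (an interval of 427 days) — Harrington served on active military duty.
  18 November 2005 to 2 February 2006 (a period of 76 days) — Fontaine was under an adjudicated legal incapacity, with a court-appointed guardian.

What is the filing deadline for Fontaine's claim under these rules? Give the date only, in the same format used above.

28 April 2006

The claim did not accrue until Fontaine discovered the injury on 3 May 2000; the 1 January 1998 act date does not start the clock under the stated rule.
4 years from 3 May 2000 is 3 May 2004.
The period was tolled for 222 days by the automatic bankruptcy stay (13 June 2001 to 21 January 2002), pushing the deadline to 11 December 2004.
Because the defendant's active military service ran from 1 August 2004 to 2 October 2005, the deadline is extended by 427 days to 11 February 2006.
Because the plaintiff's legal incapacity ran from 18 November 2005 to 2 February 2006, the deadline is extended by 76 days to 28 April 2006.
Although a pending arbitration ran from 25 June 2002 to 7 September 2002, the stated rules do not make that a tolling event, so it is disregarded.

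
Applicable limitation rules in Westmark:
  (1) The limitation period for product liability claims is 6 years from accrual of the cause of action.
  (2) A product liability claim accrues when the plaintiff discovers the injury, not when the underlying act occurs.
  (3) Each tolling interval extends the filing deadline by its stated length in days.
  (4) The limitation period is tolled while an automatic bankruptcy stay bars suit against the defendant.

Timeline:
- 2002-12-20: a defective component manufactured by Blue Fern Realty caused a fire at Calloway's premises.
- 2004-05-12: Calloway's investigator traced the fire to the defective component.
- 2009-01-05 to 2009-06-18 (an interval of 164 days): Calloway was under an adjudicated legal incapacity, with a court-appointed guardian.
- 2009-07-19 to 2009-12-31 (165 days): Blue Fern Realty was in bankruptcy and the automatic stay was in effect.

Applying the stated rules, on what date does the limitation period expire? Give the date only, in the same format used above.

2010-10-24

The claim did not accrue until Calloway discovered the injury on 2004-05-12; the 2002-12-20 act date does not start the clock under the stated rule.
Adding the 6 years base period to 2004-05-12 gives a deadline of 2010-05-12, before any tolling.
The period was tolled for 165 days by the automatic bankruptcy stay (2009-07-19 to 2009-12-31), pushing the deadline to 2010-10-24.
The plaintiff's legal incapacity from 2009-01-05 to 2009-06-18 does not toll the period, because no stated rule makes the plaintiff's incapacity a tolling event.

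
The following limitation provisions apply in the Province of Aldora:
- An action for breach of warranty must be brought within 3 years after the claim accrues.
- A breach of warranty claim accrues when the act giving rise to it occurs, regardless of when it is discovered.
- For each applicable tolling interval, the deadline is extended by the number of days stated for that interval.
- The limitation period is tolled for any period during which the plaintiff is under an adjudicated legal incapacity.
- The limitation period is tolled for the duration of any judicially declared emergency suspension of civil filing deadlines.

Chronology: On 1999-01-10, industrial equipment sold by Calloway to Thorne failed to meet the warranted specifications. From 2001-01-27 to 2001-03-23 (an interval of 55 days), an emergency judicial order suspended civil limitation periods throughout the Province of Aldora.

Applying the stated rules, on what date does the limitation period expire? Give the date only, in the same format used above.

The limitation period began to run on 1999-01-10.
3 years from 1999-01-10 is 2002-01-10.
Because the emergency suspension of filing deadlines ran from 2001-01-27 to 2001-03-23, the deadline is extended by 55 days to 2002-03-06.

2002-03-06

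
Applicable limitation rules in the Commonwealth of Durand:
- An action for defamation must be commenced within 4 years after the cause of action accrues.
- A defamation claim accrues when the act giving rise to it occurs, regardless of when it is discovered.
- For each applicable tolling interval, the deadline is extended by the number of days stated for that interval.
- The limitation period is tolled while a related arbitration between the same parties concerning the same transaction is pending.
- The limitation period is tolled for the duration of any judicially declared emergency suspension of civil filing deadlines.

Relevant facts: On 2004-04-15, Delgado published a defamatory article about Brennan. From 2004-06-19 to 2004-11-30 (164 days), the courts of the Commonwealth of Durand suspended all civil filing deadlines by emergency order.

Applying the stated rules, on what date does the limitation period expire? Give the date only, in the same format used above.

The limitation period began to run on 2004-04-15.
The untolled deadline — 4 years after 2004-04-15 — is 2008-04-15.
Because the emergency suspension of filing deadlines ran from 2004-06-19 to 2004-11-30, the deadline is extended by 164 days to 2008-09-26.

2008-09-26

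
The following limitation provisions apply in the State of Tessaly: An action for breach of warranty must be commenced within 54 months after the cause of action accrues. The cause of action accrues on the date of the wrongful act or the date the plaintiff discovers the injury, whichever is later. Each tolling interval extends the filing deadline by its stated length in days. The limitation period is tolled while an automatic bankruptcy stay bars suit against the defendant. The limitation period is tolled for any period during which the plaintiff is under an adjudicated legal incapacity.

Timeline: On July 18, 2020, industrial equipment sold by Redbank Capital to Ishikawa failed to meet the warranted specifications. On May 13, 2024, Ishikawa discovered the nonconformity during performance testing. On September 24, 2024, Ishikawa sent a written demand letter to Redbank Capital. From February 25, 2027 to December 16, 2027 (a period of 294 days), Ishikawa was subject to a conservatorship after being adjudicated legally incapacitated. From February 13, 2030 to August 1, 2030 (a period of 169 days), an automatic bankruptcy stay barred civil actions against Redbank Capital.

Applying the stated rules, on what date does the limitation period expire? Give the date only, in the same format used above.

Taking the later of the act (July 18, 2020) and discovery (May 13, 2024), the claim accrued on May 13, 2024.
54 months from May 13, 2024 is November 13, 2028.
Because the plaintiff's legal incapacity ran from February 25, 2027 to December 16, 2027, the deadline is extended by 294 days to September 3, 2029.
By the time the automatic bankruptcy stay began on February 13, 2030, the limitation period had already expired on September 3, 2029; that interval cannot revive it.
None of the other events listed affects the running of the period under the stated rules.

September 3, 2029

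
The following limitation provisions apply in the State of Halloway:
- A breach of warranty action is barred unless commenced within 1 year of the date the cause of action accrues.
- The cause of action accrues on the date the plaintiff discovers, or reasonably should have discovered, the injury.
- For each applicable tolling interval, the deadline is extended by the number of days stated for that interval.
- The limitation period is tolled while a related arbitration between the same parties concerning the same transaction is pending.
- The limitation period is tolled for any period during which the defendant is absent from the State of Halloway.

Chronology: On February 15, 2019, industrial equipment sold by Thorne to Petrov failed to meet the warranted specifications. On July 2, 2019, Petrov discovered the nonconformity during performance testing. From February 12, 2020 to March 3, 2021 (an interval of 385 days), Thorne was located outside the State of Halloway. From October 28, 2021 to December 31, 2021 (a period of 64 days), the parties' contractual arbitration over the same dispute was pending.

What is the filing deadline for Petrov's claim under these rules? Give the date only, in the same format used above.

July 22, 2021

Accrual is tied to discovery, so the period began on July 2, 2019 rather than on February 15, 2019 when the act occurred.
Adding the 1 year base period to July 2, 2019 gives a deadline of July 2, 2020, before any tolling.
The defendant's absence from the jurisdiction from February 12, 2020 to March 3, 2021 tolled the period for 385 days, extending the deadline to July 22, 2021.
The pending related arbitration starting October 28, 2021 came too late — the period had run on July 22, 2021 — and so does not extend the deadline.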